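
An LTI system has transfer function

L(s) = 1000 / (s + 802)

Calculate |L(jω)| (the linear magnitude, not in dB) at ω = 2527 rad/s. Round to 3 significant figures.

0.377

Substitute s = j2527:
Numerator: 1000 = 1000 + j0
Denominator: (j2527) + 802 = 802 + j2527
|N| = √(1000² + 0²) ≈ 1000, ∠N ≈ 0.00°
|D| = √(802² + 2527²) ≈ 2651.2, ∠D ≈ 72.39°
|L| = 1000 / 2651.2 ≈ 0.37719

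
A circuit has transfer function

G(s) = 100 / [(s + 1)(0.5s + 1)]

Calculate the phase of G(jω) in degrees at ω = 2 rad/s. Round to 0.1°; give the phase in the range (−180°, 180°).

At ω = 2 rad/s:
pole (1 + j2·1) = 1 + j2 → |·| ≈ 2.2361, ∠ ≈ 63.43°
pole (1 + j2·0.5) = 1 + j1 → |·| ≈ 1.4142, ∠ ≈ 45.00°
∠G = (0°) − (63.43° + 45.00°) = -108.43°

-108.4°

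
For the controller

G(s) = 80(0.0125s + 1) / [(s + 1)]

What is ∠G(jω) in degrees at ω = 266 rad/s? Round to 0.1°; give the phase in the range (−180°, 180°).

-16.5°

At ω = 266 rad/s:
zero (1 + j266·0.0125) = 1 + j3.325 → |·| ≈ 3.4721, ∠ ≈ 73.26°
pole (1 + j266·1) = 1 + j266 → |·| ≈ 266, ∠ ≈ 89.78°
∠G = (73.26°) − (89.78°) = -16.52°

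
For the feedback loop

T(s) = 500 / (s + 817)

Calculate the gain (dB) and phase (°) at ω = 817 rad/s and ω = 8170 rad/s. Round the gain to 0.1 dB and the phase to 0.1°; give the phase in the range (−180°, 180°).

ω = 817: -7.3 dB, -45.0°; ω = 8170: -24.3 dB, -84.3°

At s = jω = j817:
pole (s+817): 817 + j817 → |·| = √(817²+817²) = √1334978 ≈ 1155.4, ∠ = arctan(817/817) ≈ 45.00°
|T| = 500 / 1155.4 ≈ 0.43275
Gain = 20 log₁₀(0.43275) ≈ -7.28 dB
∠T = 0.00° − 45.00° = -45.00°

At s = jω = j8170:
pole (s+817): 817 + j8170 → |·| = √(817²+8170²) = √67416389 ≈ 8210.7, ∠ = arctan(8170/817) ≈ 84.29°
|T| = 500 / 8210.7 ≈ 0.060896
Gain = 20 log₁₀(0.060896) ≈ -24.31 dB
∠T = 0.00° − 84.29° = -84.29°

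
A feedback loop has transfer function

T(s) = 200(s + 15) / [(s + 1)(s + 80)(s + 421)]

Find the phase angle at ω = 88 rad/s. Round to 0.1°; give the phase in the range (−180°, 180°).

At s = jω = j88:
zero (s+15): 15 + j88 → |·| = √(15²+88²) = √7969 ≈ 89.269, ∠ = arctan(88/15) ≈ 80.33°
pole (s+1): 1 + j88 → |·| = √(1²+88²) = √7745 ≈ 88.006, ∠ = arctan(88/1) ≈ 89.35°
pole (s+80): 80 + j88 → |·| = √(80²+88²) = √14144 ≈ 118.93, ∠ = arctan(88/80) ≈ 47.73°
pole (s+421): 421 + j88 → |·| = √(421²+88²) = √184985 ≈ 430.1, ∠ = arctan(88/421) ≈ 11.81°
∠T = 80.33° − 148.89° = -68.56°

-68.6°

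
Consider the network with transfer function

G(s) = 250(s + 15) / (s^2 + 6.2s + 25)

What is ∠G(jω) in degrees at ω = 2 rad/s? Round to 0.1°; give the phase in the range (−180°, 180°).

At s = jω = j2:
zero (s+15): 15 + j2 → |·| = √(15²+2²) = √229 ≈ 15.133, ∠ = arctan(2/15) ≈ 7.59°
quadratic: (j2)² + 6.2·j2 + 25 = 21 + j12.4 → |·| ≈ 24.388, ∠ ≈ 30.56°
∠G = 7.59° − 30.56° = -22.97°

-23.0°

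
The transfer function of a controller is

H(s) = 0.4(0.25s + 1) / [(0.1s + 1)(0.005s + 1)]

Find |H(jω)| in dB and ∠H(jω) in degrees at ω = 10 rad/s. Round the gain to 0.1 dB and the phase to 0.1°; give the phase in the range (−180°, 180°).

-2.4 dB, 20.3°

At ω = 10 rad/s:
zero (1 + j10·0.25) = 1 + j2.5 → |·| ≈ 2.6926, ∠ ≈ 68.20°
pole (1 + j10·0.1) = 1 + j1 → |·| ≈ 1.4142, ∠ ≈ 45.00°
pole (1 + j10·0.005) = 1 + j0.05 → |·| ≈ 1.0012, ∠ ≈ 2.86°
|H| = 0.4 · 2.6926 / (1.4142 · 1.0012) ≈ 0.76068
Gain = 20 log₁₀(0.76068) ≈ -2.38 dB
∠H = (68.20°) − (45.00° + 2.86°) = 20.34°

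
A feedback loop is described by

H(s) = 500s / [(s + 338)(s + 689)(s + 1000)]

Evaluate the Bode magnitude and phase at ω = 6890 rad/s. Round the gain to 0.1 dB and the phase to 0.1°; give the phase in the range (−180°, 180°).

At s = jω = j6890:
zero at origin: s = j6890 → |·| = 6890, ∠ = 90.00°
pole (s+338): 338 + j6890 → |·| = √(338²+6890²) = √47586344 ≈ 6898.3, ∠ = arctan(6890/338) ≈ 87.19°
pole (s+689): 689 + j6890 → |·| = √(689²+6890²) = √47946821 ≈ 6924.4, ∠ = arctan(6890/689) ≈ 84.29°
pole (s+1000): 1000 + j6890 → |·| = √(1000²+6890²) = √48472100 ≈ 6962.2, ∠ = arctan(6890/1000) ≈ 81.74°
|H| = 500 · 6890 / 3.3256e+11 ≈ 1.0359e-05
Gain = 20 log₁₀(1.0359e-05) ≈ -99.69 dB
∠H = 90.00° − 253.22° = -163.22°

-99.7 dB, -163.2°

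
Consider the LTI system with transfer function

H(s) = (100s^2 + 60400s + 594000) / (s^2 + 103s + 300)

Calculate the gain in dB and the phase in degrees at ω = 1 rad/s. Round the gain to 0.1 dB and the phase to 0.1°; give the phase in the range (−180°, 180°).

Substitute s = j1:
Numerator: 100(j1)^2 + 60400(j1) + 594000 = 593900 + j60400
Denominator: (j1)^2 + 103(j1) + 300 = 299 + j103
|N| = √(593900² + 60400²) ≈ 5.9696e+05, ∠N ≈ 5.81°
|D| = √(299² + 103²) ≈ 316.24, ∠D ≈ 19.01°
|H| = 5.9696e+05 / 316.24 ≈ 1887.7
Gain = 20 log₁₀(1887.7) ≈ 65.52 dB
∠H = 5.81° − 19.01° = -13.20°

65.5 dB, -13.2°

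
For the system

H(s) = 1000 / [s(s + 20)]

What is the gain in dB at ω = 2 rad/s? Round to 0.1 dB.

At s = jω = j2:
pole (s+20): 20 + j2 → |·| = √(20²+2²) = √404 ≈ 20.1, ∠ = arctan(2/20) ≈ 5.71°
pole at origin: |s| = 2, ∠ = 90.00° (in denominator)
|H| = 1000 / 40.2 ≈ 24.876
Gain = 20 log₁₀(24.876) ≈ 27.92 dB

27.9 dB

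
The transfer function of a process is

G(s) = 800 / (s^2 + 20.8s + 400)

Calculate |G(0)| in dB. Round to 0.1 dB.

6.0 dB

G(0) = 800 / 400 = 2
20 log₁₀(2) ≈ 6.02 dB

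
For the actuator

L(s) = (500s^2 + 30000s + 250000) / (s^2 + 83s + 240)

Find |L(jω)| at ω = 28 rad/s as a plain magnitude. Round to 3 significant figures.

Substitute s = j28:
Numerator: 500(j28)^2 + 30000(j28) + 250000 = -142000 + j840000
Denominator: (j28)^2 + 83(j28) + 240 = -544 + j2324
|N| = √(142000² + 840000²) ≈ 8.5192e+05, ∠N ≈ 99.60°
|D| = √(544² + 2324²) ≈ 2386.8, ∠D ≈ 103.17°
|L| = 8.5192e+05 / 2386.8 ≈ 356.93

357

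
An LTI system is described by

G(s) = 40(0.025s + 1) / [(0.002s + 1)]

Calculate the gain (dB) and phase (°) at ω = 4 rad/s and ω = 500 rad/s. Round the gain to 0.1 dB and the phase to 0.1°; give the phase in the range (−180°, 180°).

ω = 4: 32.1 dB, 5.3°; ω = 500: 51.0 dB, 40.4°

At ω = 4 rad/s:
zero (1 + j4·0.025) = 1 + j0.1 → |·| ≈ 1.005, ∠ ≈ 5.71°
pole (1 + j4·0.002) = 1 + j0.008 → |·| ≈ 1, ∠ ≈ 0.46°
|G| = 40 · 1.005 / (1) ≈ 40.2
Gain = 20 log₁₀(40.2) ≈ 32.08 dB
∠G = (5.71°) − (0.46°) = 5.25°

At ω = 500 rad/s:
zero (1 + j500·0.025) = 1 + j12.5 → |·| ≈ 12.54, ∠ ≈ 85.43°
pole (1 + j500·0.002) = 1 + j1 → |·| ≈ 1.4142, ∠ ≈ 45.00°
|G| = 40 · 12.54 / (1.4142) ≈ 354.69
Gain = 20 log₁₀(354.69) ≈ 51.00 dB
∠G = (85.43°) − (45.00°) = 40.43°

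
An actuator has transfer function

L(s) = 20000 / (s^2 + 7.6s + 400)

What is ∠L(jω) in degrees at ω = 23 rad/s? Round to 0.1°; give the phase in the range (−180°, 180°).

At s = jω = j23:
quadratic: (j23)² + 7.6·j23 + 400 = -129 + j174.8 → |·| ≈ 217.25, ∠ ≈ 126.43°
∠L = 0.00° − 126.43° = -126.43°

-126.4°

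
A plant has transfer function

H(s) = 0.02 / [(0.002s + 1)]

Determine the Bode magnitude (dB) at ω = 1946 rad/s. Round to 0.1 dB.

At ω = 1946 rad/s:
pole (1 + j1946·0.002) = 1 + j3.892 → |·| ≈ 4.0184, ∠ ≈ 75.59°
|H| = 0.02 · 1 / (4.0184) ≈ 0.0049771
Gain = 20 log₁₀(0.0049771) ≈ -46.06 dB

-46.1 dB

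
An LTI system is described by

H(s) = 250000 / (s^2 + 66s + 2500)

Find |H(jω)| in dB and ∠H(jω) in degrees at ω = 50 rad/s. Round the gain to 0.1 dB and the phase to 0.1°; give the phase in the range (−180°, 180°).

At s = jω = j50:
quadratic: (j50)² + 66·j50 + 2500 = 0 + j3300 → |·| ≈ 3300, ∠ ≈ 90.00°
|H| = 250000 / 3300 ≈ 75.758
Gain = 20 log₁₀(75.758) ≈ 37.59 dB
∠H = 0.00° − 90.00° = -90.00°

37.6 dB, -90.0°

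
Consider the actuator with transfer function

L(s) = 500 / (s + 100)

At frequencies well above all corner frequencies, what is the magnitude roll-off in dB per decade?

Each pole contributes −20 dB/decade at high frequency; each zero contributes +20 dB/decade.
Net: 0 zero(s) − 1 pole(s) → -20 dB/decade.

-20 dB/decade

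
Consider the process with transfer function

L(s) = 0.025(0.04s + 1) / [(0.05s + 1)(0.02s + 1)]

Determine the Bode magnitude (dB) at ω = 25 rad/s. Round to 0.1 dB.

At ω = 25 rad/s:
zero (1 + j25·0.04) = 1 + j1 → |·| ≈ 1.4142, ∠ ≈ 45.00°
pole (1 + j25·0.05) = 1 + j1.25 → |·| ≈ 1.6008, ∠ ≈ 51.34°
pole (1 + j25·0.02) = 1 + j0.5 → |·| ≈ 1.118, ∠ ≈ 26.57°
|L| = 0.025 · 1.4142 / (1.6008 · 1.118) ≈ 0.019755
Gain = 20 log₁₀(0.019755) ≈ -34.09 dB

-34.1 dB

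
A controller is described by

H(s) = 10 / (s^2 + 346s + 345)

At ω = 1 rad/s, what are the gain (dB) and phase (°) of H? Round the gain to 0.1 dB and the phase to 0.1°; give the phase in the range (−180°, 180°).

-33.8 dB, -45.2°

Substitute s = j1:
Numerator: 10 = 10 + j0
Denominator: (j1)^2 + 346(j1) + 345 = 344 + j346
|N| = √(10² + 0²) ≈ 10, ∠N ≈ 0.00°
|D| = √(344² + 346²) ≈ 487.91, ∠D ≈ 45.17°
|H| = 10 / 487.91 ≈ 0.020496
Gain = 20 log₁₀(0.020496) ≈ -33.77 dB
∠H = 0.00° − 45.17° = -45.17°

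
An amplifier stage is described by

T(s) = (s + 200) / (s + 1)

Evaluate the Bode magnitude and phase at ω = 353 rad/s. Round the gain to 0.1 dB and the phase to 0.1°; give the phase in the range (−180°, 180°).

1.2 dB, -29.4°

At s = jω = j353:
zero (s+200): 200 + j353 → |·| = √(200²+353²) = √164609 ≈ 405.72, ∠ = arctan(353/200) ≈ 60.47°
pole (s+1): 1 + j353 → |·| = √(1²+353²) = √124610 ≈ 353, ∠ = arctan(353/1) ≈ 89.84°
|T| = 1 · 405.72 / 353 ≈ 1.1493
Gain = 20 log₁₀(1.1493) ≈ 1.21 dB
∠T = 60.47° − 89.84° = -29.37°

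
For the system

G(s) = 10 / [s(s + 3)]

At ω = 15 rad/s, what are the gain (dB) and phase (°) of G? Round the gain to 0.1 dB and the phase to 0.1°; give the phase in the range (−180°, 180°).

-27.2 dB, -168.7°

At s = jω = j15:
pole (s+3): 3 + j15 → |·| = √(3²+15²) = √234 ≈ 15.297, ∠ = arctan(15/3) ≈ 78.69°
pole at origin: |s| = 15, ∠ = 90.00° (in denominator)
|G| = 10 / 229.46 ≈ 0.043581
Gain = 20 log₁₀(0.043581) ≈ -27.21 dB
∠G = 0.00° − 168.69° = -168.69°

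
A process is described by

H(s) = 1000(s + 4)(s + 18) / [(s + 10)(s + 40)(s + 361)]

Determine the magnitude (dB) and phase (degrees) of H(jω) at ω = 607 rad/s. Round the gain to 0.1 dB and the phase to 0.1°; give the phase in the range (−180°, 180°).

3.0 dB, -56.6°

At s = jω = j607:
zero (s+4): 4 + j607 → |·| = √(4²+607²) = √368465 ≈ 607.01, ∠ = arctan(607/4) ≈ 89.62°
zero (s+18): 18 + j607 → |·| = √(18²+607²) = √368773 ≈ 607.27, ∠ = arctan(607/18) ≈ 88.30°
pole (s+10): 10 + j607 → |·| = √(10²+607²) = √368549 ≈ 607.08, ∠ = arctan(607/10) ≈ 89.06°
pole (s+40): 40 + j607 → |·| = √(40²+607²) = √370049 ≈ 608.32, ∠ = arctan(607/40) ≈ 86.23°
pole (s+361): 361 + j607 → |·| = √(361²+607²) = √498770 ≈ 706.24, ∠ = arctan(607/361) ≈ 59.26°
|H| = 1000 · 3.6862e+05 / 2.6081e+08 ≈ 1.4134
Gain = 20 log₁₀(1.4134) ≈ 3.01 dB
∠H = 177.92° − 234.55° = -56.63°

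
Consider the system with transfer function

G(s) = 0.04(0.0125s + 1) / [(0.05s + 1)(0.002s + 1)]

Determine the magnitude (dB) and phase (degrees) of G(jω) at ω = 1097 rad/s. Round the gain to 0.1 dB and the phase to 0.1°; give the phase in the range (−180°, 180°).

-47.6 dB, -68.6°

At ω = 1097 rad/s:
zero (1 + j1097·0.0125) = 1 + j13.7125 → |·| ≈ 13.749, ∠ ≈ 85.83°
pole (1 + j1097·0.05) = 1 + j54.85 → |·| ≈ 54.859, ∠ ≈ 88.96°
pole (1 + j1097·0.002) = 1 + j2.194 → |·| ≈ 2.4111, ∠ ≈ 65.50°
|G| = 0.04 · 13.749 / (54.859 · 2.4111) ≈ 0.0041578
Gain = 20 log₁₀(0.0041578) ≈ -47.62 dB
∠G = (85.83°) − (88.96° + 65.50°) = -68.63°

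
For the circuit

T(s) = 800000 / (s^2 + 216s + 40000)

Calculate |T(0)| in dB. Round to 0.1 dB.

26.0 dB

T(0) = 800000 / 40000 = 20
20 log₁₀(20) ≈ 26.02 dB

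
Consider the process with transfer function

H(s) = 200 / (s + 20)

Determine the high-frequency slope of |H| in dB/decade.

-20 dB/decade

Each pole contributes −20 dB/decade at high frequency; each zero contributes +20 dB/decade.
Net: 0 zero(s) − 1 pole(s) → -20 dB/decade.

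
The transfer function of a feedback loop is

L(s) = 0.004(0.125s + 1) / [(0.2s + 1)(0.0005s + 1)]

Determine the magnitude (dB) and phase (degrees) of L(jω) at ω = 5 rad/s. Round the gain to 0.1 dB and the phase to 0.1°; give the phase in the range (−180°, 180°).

-49.5 dB, -13.1°

At ω = 5 rad/s:
zero (1 + j5·0.125) = 1 + j0.625 → |·| ≈ 1.1792, ∠ ≈ 32.01°
pole (1 + j5·0.2) = 1 + j1 → |·| ≈ 1.4142, ∠ ≈ 45.00°
pole (1 + j5·0.0005) = 1 + j0.0025 → |·| ≈ 1, ∠ ≈ 0.14°
|L| = 0.004 · 1.1792 / (1.4142 · 1) ≈ 0.0033353
Gain = 20 log₁₀(0.0033353) ≈ -49.54 dB
∠L = (32.01°) − (45.00° + 0.14°) = -13.13°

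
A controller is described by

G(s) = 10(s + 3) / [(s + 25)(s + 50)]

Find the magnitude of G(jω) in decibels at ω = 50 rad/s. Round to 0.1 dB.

-17.9 dB

At s = jω = j50:
zero (s+3): 3 + j50 → |·| = √(3²+50²) = √2509 ≈ 50.09, ∠ = arctan(50/3) ≈ 86.57°
pole (s+25): 25 + j50 → |·| = √(25²+50²) = √3125 ≈ 55.902, ∠ = arctan(50/25) ≈ 63.43°
pole (s+50): 50 + j50 → |·| = √(50²+50²) = √5000 ≈ 70.711, ∠ = arctan(50/50) ≈ 45.00°
|G| = 10 · 50.09 / 3952.9 ≈ 0.12672
Gain = 20 log₁₀(0.12672) ≈ -17.94 dB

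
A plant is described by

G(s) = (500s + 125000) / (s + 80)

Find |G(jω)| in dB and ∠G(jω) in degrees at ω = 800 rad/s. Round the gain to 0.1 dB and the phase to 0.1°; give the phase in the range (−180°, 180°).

54.3 dB, -11.6°

Substitute s = j800:
Numerator: 500(j800) + 125000 = 125000 + j400000
Denominator: (j800) + 80 = 80 + j800
|N| = √(125000² + 400000²) ≈ 4.1908e+05, ∠N ≈ 72.65°
|D| = √(80² + 800²) ≈ 803.99, ∠D ≈ 84.29°
|G| = 4.1908e+05 / 803.99 ≈ 521.25
Gain = 20 log₁₀(521.25) ≈ 54.34 dB
∠G = 72.65° − 84.29° = -11.64°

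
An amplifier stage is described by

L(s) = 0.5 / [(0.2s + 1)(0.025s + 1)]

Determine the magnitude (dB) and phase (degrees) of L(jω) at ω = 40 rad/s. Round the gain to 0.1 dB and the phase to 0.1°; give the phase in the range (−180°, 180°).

At ω = 40 rad/s:
pole (1 + j40·0.2) = 1 + j8 → |·| ≈ 8.0623, ∠ ≈ 82.87°
pole (1 + j40·0.025) = 1 + j1 → |·| ≈ 1.4142, ∠ ≈ 45.00°
|L| = 0.5 · 1 / (8.0623 · 1.4142) ≈ 0.043853
Gain = 20 log₁₀(0.043853) ≈ -27.16 dB
∠L = (0°) − (82.87° + 45.00°) = -127.87°

-27.2 dB, -127.9°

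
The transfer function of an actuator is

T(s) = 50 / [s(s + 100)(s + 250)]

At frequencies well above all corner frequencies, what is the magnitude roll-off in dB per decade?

-60 dB/decade

Each pole contributes −20 dB/decade at high frequency; each zero contributes +20 dB/decade.
Net: 0 zero(s) − 3 pole(s) → -60 dB/decade.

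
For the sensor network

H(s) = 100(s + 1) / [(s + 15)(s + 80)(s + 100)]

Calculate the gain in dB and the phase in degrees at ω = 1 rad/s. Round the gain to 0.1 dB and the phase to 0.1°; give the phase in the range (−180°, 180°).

-58.6 dB, 39.9°

At s = jω = j1:
zero (s+1): 1 + j1 → |·| = √(1²+1²) = √2 ≈ 1.4142, ∠ = arctan(1/1) ≈ 45.00°
pole (s+15): 15 + j1 → |·| = √(15²+1²) = √226 ≈ 15.033, ∠ = arctan(1/15) ≈ 3.81°
pole (s+80): 80 + j1 → |·| = √(80²+1²) = √6401 ≈ 80.006, ∠ = arctan(1/80) ≈ 0.72°
pole (s+100): 100 + j1 → |·| = √(100²+1²) = √10001 ≈ 100, ∠ = arctan(1/100) ≈ 0.57°
|H| = 100 · 1.4142 / 1.2027e+05 ≈ 0.0011759
Gain = 20 log₁₀(0.0011759) ≈ -58.59 dB
∠H = 45.00° − 5.10° = 39.90°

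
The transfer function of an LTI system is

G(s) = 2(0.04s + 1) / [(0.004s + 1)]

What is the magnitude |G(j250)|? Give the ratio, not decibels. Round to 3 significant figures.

14.2

At ω = 250 rad/s:
zero (1 + j250·0.04) = 1 + j10 → |·| ≈ 10.05, ∠ ≈ 84.29°
pole (1 + j250·0.004) = 1 + j1 → |·| ≈ 1.4142, ∠ ≈ 45.00°
|G| = 2 · 10.05 / (1.4142) ≈ 14.213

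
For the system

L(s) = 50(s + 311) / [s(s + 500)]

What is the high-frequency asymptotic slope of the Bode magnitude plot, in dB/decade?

-20 dB/decade

Each pole contributes −20 dB/decade at high frequency; each zero contributes +20 dB/decade.
Net: 1 zero(s) − 2 pole(s) → -20 dB/decade.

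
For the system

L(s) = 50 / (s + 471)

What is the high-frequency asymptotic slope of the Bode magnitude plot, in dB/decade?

Each pole contributes −20 dB/decade at high frequency; each zero contributes +20 dB/decade.
Net: 0 zero(s) − 1 pole(s) → -20 dB/decade.

-20 dB/decade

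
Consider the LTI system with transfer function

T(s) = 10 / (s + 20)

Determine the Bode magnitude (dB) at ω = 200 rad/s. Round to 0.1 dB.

-26.1 dB

At s = jω = j200:
pole (s+20): 20 + j200 → |·| = √(20²+200²) = √40400 ≈ 201, ∠ = arctan(200/20) ≈ 84.29°
|T| = 10 / 201 ≈ 0.049751
Gain = 20 log₁₀(0.049751) ≈ -26.06 dB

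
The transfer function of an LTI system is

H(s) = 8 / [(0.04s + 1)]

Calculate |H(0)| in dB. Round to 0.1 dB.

H(0) = 8 · 1 / 1 = 8
20 log₁₀(8) ≈ 18.06 dB

18.1 dB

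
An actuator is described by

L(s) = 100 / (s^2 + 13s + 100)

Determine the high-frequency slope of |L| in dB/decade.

-40 dB/decade

Each pole contributes −20 dB/decade at high frequency; each zero contributes +20 dB/decade.
Net: 0 zero(s) − 2 pole(s) → -40 dB/decade.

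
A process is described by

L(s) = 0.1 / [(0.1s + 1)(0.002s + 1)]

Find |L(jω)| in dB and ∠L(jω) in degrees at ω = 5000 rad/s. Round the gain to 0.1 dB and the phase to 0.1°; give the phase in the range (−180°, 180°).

At ω = 5000 rad/s:
pole (1 + j5000·0.1) = 1 + j500 → |·| ≈ 500, ∠ ≈ 89.89°
pole (1 + j5000·0.002) = 1 + j10 → |·| ≈ 10.05, ∠ ≈ 84.29°
|L| = 0.1 · 1 / (500 · 10.05) ≈ 1.99e-05
Gain = 20 log₁₀(1.99e-05) ≈ -94.02 dB
∠L = (0°) − (89.89° + 84.29°) = -174.18°

-94.0 dB, -174.2°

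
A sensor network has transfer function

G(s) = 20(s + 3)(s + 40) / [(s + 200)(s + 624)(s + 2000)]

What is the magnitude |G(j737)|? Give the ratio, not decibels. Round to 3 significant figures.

0.00692

At s = jω = j737:
zero (s+3): 3 + j737 → |·| = √(3²+737²) = √543178 ≈ 737.01, ∠ = arctan(737/3) ≈ 89.77°
zero (s+40): 40 + j737 → |·| = √(40²+737²) = √544769 ≈ 738.08, ∠ = arctan(737/40) ≈ 86.89°
pole (s+200): 200 + j737 → |·| = √(200²+737²) = √583169 ≈ 763.66, ∠ = arctan(737/200) ≈ 74.82°
pole (s+624): 624 + j737 → |·| = √(624²+737²) = √932545 ≈ 965.68, ∠ = arctan(737/624) ≈ 49.75°
pole (s+2000): 2000 + j737 → |·| = √(2000²+737²) = √4543169 ≈ 2131.5, ∠ = arctan(737/2000) ≈ 20.23°
|G| = 20 · 5.4397e+05 / 1.5719e+09 ≈ 0.0069212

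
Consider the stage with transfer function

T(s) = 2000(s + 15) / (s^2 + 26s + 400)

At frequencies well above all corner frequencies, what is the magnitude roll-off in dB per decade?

-20 dB/decade

Each pole contributes −20 dB/decade at high frequency; each zero contributes +20 dB/decade.
Net: 1 zero(s) − 2 pole(s) → -20 dB/decade.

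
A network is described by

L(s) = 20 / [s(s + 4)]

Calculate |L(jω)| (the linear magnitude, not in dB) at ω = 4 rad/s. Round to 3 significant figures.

At s = jω = j4:
pole (s+4): 4 + j4 → |·| = √(4²+4²) = √32 ≈ 5.6569, ∠ = arctan(4/4) ≈ 45.00°
pole at origin: |s| = 4, ∠ = 90.00° (in denominator)
|L| = 20 / 22.628 ≈ 0.88386

0.884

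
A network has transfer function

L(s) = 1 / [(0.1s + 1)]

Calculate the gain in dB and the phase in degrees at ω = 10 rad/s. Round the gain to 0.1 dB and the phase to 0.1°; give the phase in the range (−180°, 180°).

-3.0 dB, -45.0°

At ω = 10 rad/s:
pole (1 + j10·0.1) = 1 + j1 → |·| ≈ 1.4142, ∠ ≈ 45.00°
|L| = 1 · 1 / (1.4142) ≈ 0.70711
Gain = 20 log₁₀(0.70711) ≈ -3.01 dB
∠L = (0°) − (45.00°) = -45.00°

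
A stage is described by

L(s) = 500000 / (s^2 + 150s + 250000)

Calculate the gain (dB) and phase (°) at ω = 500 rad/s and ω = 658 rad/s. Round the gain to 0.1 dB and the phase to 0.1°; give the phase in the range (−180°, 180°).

ω = 500: 16.5 dB, -90.0°; ω = 658: 7.6 dB, -151.7°

At s = jω = j500:
quadratic: (j500)² + 150·j500 + 250000 = 0 + j75000 → |·| ≈ 75000, ∠ ≈ 90.00°
|L| = 500000 / 75000 ≈ 6.6667
Gain = 20 log₁₀(6.6667) ≈ 16.48 dB
∠L = 0.00° − 90.00° = -90.00°

At s = jω = j658:
quadratic: (j658)² + 150·j658 + 250000 = -182964 + j98700 → |·| ≈ 2.0789e+05, ∠ ≈ 151.66°
|L| = 500000 / 2.0789e+05 ≈ 2.4051
Gain = 20 log₁₀(2.4051) ≈ 7.62 dB
∠L = 0.00° − 151.66° = -151.66°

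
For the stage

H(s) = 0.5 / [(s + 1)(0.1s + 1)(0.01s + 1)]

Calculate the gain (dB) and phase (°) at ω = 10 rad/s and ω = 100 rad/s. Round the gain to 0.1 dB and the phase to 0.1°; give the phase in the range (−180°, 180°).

ω = 10: -29.1 dB, -135.0°; ω = 100: -69.1 dB, 141.3°

At ω = 10 rad/s:
pole (1 + j10·1) = 1 + j10 → |·| ≈ 10.05, ∠ ≈ 84.29°
pole (1 + j10·0.1) = 1 + j1 → |·| ≈ 1.4142, ∠ ≈ 45.00°
pole (1 + j10·0.01) = 1 + j0.1 → |·| ≈ 1.005, ∠ ≈ 5.71°
|H| = 0.5 · 1 / (10.05 · 1.4142 · 1.005) ≈ 0.035005
Gain = 20 log₁₀(0.035005) ≈ -29.12 dB
∠H = (0°) − (84.29° + 45.00° + 5.71°) = -135.00°

At ω = 100 rad/s:
pole (1 + j100·1) = 1 + j100 → |·| ≈ 100, ∠ ≈ 89.43°
pole (1 + j100·0.1) = 1 + j10 → |·| ≈ 10.05, ∠ ≈ 84.29°
pole (1 + j100·0.01) = 1 + j1 → |·| ≈ 1.4142, ∠ ≈ 45.00°
|H| = 0.5 · 1 / (100 · 10.05 · 1.4142) ≈ 0.0003518
Gain = 20 log₁₀(0.0003518) ≈ -69.07 dB
∠H = (0°) − (89.43° + 84.29° + 45.00°) = -218.72° ≡ 141.28° (principal value)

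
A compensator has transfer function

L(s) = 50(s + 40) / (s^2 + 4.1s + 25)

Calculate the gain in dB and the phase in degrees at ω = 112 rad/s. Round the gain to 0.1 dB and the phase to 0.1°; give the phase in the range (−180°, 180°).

-6.5 dB, -107.6°

At s = jω = j112:
zero (s+40): 40 + j112 → |·| = √(40²+112²) = √14144 ≈ 118.93, ∠ = arctan(112/40) ≈ 70.35°
quadratic: (j112)² + 4.1·j112 + 25 = -12519 + j459.2 → |·| ≈ 12527, ∠ ≈ 177.90°
|L| = 50 · 118.93 / 12527 ≈ 0.47469
Gain = 20 log₁₀(0.47469) ≈ -6.47 dB
∠L = 70.35° − 177.90° = -107.55°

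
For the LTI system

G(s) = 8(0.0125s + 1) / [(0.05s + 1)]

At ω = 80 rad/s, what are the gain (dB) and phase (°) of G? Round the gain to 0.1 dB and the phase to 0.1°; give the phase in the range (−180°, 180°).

At ω = 80 rad/s:
zero (1 + j80·0.0125) = 1 + j1 → |·| ≈ 1.4142, ∠ ≈ 45.00°
pole (1 + j80·0.05) = 1 + j4 → |·| ≈ 4.1231, ∠ ≈ 75.96°
|G| = 8 · 1.4142 / (4.1231) ≈ 2.744
Gain = 20 log₁₀(2.744) ≈ 8.77 dB
∠G = (45.00°) − (75.96°) = -30.96°

8.8 dB, -31.0°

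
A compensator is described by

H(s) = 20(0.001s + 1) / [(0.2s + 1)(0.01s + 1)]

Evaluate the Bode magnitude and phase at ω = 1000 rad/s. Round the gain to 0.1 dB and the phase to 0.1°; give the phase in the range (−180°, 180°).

-37.0 dB, -129.0°

At ω = 1000 rad/s:
zero (1 + j1000·0.001) = 1 + j1 → |·| ≈ 1.4142, ∠ ≈ 45.00°
pole (1 + j1000·0.2) = 1 + j200 → |·| ≈ 200, ∠ ≈ 89.71°
pole (1 + j1000·0.01) = 1 + j10 → |·| ≈ 10.05, ∠ ≈ 84.29°
|H| = 20 · 1.4142 / (200 · 10.05) ≈ 0.014072
Gain = 20 log₁₀(0.014072) ≈ -37.03 dB
∠H = (45.00°) − (89.71° + 84.29°) = -129.00°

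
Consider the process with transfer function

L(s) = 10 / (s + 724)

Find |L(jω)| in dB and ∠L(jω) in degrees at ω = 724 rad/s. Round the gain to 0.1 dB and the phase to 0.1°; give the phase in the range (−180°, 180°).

-40.2 dB, -45.0°

Substitute s = j724:
Numerator: 10 = 10 + j0
Denominator: (j724) + 724 = 724 + j724
|N| = √(10² + 0²) ≈ 10, ∠N ≈ 0.00°
|D| = √(724² + 724²) ≈ 1023.9, ∠D ≈ 45.00°
|L| = 10 / 1023.9 ≈ 0.0097666
Gain = 20 log₁₀(0.0097666) ≈ -40.21 dB
∠L = 0.00° − 45.00° = -45.00°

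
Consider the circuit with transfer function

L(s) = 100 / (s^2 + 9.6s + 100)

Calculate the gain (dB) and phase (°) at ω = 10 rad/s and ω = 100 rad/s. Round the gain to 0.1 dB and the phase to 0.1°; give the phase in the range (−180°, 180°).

ω = 10: 0.4 dB, -90.0°; ω = 100: -40.0 dB, -174.5°

At s = jω = j10:
quadratic: (j10)² + 9.6·j10 + 100 = 0 + j96 → |·| ≈ 96, ∠ ≈ 90.00°
|L| = 100 / 96 ≈ 1.0417
Gain = 20 log₁₀(1.0417) ≈ 0.35 dB
∠L = 0.00° − 90.00° = -90.00°

At s = jω = j100:
quadratic: (j100)² + 9.6·j100 + 100 = -9900 + j960 → |·| ≈ 9946.4, ∠ ≈ 174.46°
|L| = 100 / 9946.4 ≈ 0.010054
Gain = 20 log₁₀(0.010054) ≈ -39.95 dB
∠L = 0.00° − 174.46° = -174.46°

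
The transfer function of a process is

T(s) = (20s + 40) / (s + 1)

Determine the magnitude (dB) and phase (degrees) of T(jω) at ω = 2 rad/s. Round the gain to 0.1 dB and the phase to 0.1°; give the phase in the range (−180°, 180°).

Substitute s = j2:
Numerator: 20(j2) + 40 = 40 + j40
Denominator: (j2) + 1 = 1 + j2
|N| = √(40² + 40²) ≈ 56.569, ∠N ≈ 45.00°
|D| = √(1² + 2²) ≈ 2.2361, ∠D ≈ 63.43°
|T| = 56.569 / 2.2361 ≈ 25.298
Gain = 20 log₁₀(25.298) ≈ 28.06 dB
∠T = 45.00° − 63.43° = -18.43°

28.1 dB, -18.4°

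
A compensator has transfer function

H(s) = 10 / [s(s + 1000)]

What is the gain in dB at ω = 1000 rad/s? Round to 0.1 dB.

-103.0 dB

At s = jω = j1000:
pole (s+1000): 1000 + j1000 → |·| = √(1000²+1000²) = √2000000 ≈ 1414.2, ∠ = arctan(1000/1000) ≈ 45.00°
pole at origin: |s| = 1000, ∠ = 90.00° (in denominator)
|H| = 10 / 1.4142e+06 ≈ 7.0711e-06
Gain = 20 log₁₀(7.0711e-06) ≈ -103.01 dB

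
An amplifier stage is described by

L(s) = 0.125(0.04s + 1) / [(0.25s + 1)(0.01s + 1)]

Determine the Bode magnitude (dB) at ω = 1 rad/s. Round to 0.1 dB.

-18.3 dB

At ω = 1 rad/s:
zero (1 + j1·0.04) = 1 + j0.04 → |·| ≈ 1.0008, ∠ ≈ 2.29°
pole (1 + j1·0.25) = 1 + j0.25 → |·| ≈ 1.0308, ∠ ≈ 14.04°
pole (1 + j1·0.01) = 1 + j0.01 → |·| ≈ 1, ∠ ≈ 0.57°
|L| = 0.125 · 1.0008 / (1.0308 · 1) ≈ 0.12136
Gain = 20 log₁₀(0.12136) ≈ -18.32 dB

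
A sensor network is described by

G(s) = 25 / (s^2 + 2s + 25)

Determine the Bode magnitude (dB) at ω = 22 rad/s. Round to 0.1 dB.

-25.3 dB

At s = jω = j22:
quadratic: (j22)² + 2·j22 + 25 = -459 + j44 → |·| ≈ 461.1, ∠ ≈ 174.52°
|G| = 25 / 461.1 ≈ 0.054218
Gain = 20 log₁₀(0.054218) ≈ -25.32 dB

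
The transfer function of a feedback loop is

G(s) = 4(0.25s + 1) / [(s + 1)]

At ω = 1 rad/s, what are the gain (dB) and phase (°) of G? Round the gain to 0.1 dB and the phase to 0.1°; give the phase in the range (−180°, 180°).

9.3 dB, -31.0°

At ω = 1 rad/s:
zero (1 + j1·0.25) = 1 + j0.25 → |·| ≈ 1.0308, ∠ ≈ 14.04°
pole (1 + j1·1) = 1 + j1 → |·| ≈ 1.4142, ∠ ≈ 45.00°
|G| = 4 · 1.0308 / (1.4142) ≈ 2.9156
Gain = 20 log₁₀(2.9156) ≈ 9.29 dB
∠G = (14.04°) − (45.00°) = -30.96°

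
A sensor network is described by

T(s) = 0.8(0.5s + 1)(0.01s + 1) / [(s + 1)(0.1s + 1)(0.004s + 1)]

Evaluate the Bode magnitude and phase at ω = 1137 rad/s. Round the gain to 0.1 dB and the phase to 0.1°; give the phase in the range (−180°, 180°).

-41.3 dB, -82.2°

At ω = 1137 rad/s:
zero (1 + j1137·0.5) = 1 + j568.5 → |·| ≈ 568.5, ∠ ≈ 89.90°
zero (1 + j1137·0.01) = 1 + j11.37 → |·| ≈ 11.414, ∠ ≈ 84.97°
pole (1 + j1137·1) = 1 + j1137 → |·| ≈ 1137, ∠ ≈ 89.95°
pole (1 + j1137·0.1) = 1 + j113.7 → |·| ≈ 113.7, ∠ ≈ 89.50°
pole (1 + j1137·0.004) = 1 + j4.548 → |·| ≈ 4.6566, ∠ ≈ 77.60°
|T| = 0.8 · 568.5 · 11.414 / (1137 · 113.7 · 4.6566) ≈ 0.0086232
Gain = 20 log₁₀(0.0086232) ≈ -41.29 dB
∠T = (89.90° + 84.97°) − (89.95° + 89.50° + 77.60°) = -82.18°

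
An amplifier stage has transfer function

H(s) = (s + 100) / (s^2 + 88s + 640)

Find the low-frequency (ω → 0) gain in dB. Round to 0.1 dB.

-16.1 dB

H(0) = 100 / 640 = 0.15625
20 log₁₀(0.15625) ≈ -16.12 dB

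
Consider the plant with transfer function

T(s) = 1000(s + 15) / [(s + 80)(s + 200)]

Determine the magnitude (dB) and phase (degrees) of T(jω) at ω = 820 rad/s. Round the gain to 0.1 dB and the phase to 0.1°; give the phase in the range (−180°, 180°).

At s = jω = j820:
zero (s+15): 15 + j820 → |·| = √(15²+820²) = √672625 ≈ 820.14, ∠ = arctan(820/15) ≈ 88.95°
pole (s+80): 80 + j820 → |·| = √(80²+820²) = √678800 ≈ 823.89, ∠ = arctan(820/80) ≈ 84.43°
pole (s+200): 200 + j820 → |·| = √(200²+820²) = √712400 ≈ 844.04, ∠ = arctan(820/200) ≈ 76.29°
|T| = 1000 · 820.14 / 6.954e+05 ≈ 1.1794
Gain = 20 log₁₀(1.1794) ≈ 1.43 dB
∠T = 88.95° − 160.72° = -71.77°

1.4 dB, -71.8°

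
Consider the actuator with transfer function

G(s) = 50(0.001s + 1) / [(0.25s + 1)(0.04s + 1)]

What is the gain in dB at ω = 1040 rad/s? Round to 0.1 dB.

-43.5 dB

At ω = 1040 rad/s:
zero (1 + j1040·0.001) = 1 + j1.04 → |·| ≈ 1.4428, ∠ ≈ 46.12°
pole (1 + j1040·0.25) = 1 + j260 → |·| ≈ 260, ∠ ≈ 89.78°
pole (1 + j1040·0.04) = 1 + j41.6 → |·| ≈ 41.612, ∠ ≈ 88.62°
|G| = 50 · 1.4428 / (260 · 41.612) ≈ 0.0066678
Gain = 20 log₁₀(0.0066678) ≈ -43.52 dB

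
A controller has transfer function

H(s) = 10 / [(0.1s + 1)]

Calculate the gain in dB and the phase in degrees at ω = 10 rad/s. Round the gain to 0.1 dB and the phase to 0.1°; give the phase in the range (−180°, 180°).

17.0 dB, -45.0°

At ω = 10 rad/s:
pole (1 + j10·0.1) = 1 + j1 → |·| ≈ 1.4142, ∠ ≈ 45.00°
|H| = 10 · 1 / (1.4142) ≈ 7.0711
Gain = 20 log₁₀(7.0711) ≈ 16.99 dB
∠H = (0°) − (45.00°) = -45.00°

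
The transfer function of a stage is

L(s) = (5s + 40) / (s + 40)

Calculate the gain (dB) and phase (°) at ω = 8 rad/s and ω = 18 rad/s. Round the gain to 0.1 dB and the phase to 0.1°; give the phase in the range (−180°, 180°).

Substitute s = j8:
Numerator: 5(j8) + 40 = 40 + j40
Denominator: (j8) + 40 = 40 + j8
|N| = √(40² + 40²) ≈ 56.569, ∠N ≈ 45.00°
|D| = √(40² + 8²) ≈ 40.792, ∠D ≈ 11.31°
|L| = 56.569 / 40.792 ≈ 1.3868
Gain = 20 log₁₀(1.3868) ≈ 2.84 dB
∠L = 45.00° − 11.31° = 33.69°

Substitute s = j18:
Numerator: 5(j18) + 40 = 40 + j90
Denominator: (j18) + 40 = 40 + j18
|N| = √(40² + 90²) ≈ 98.489, ∠N ≈ 66.04°
|D| = √(40² + 18²) ≈ 43.863, ∠D ≈ 24.23°
|L| = 98.489 / 43.863 ≈ 2.2454
Gain = 20 log₁₀(2.2454) ≈ 7.03 dB
∠L = 66.04° − 24.23° = 41.81°

ω = 8: 2.8 dB, 33.7°; ω = 18: 7.0 dB, 41.8°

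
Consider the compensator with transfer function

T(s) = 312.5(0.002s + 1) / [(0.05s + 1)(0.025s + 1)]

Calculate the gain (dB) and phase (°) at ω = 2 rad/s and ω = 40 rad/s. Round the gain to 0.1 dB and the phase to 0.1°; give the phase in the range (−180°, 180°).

At ω = 2 rad/s:
zero (1 + j2·0.002) = 1 + j0.004 → |·| ≈ 1, ∠ ≈ 0.23°
pole (1 + j2·0.05) = 1 + j0.1 → |·| ≈ 1.005, ∠ ≈ 5.71°
pole (1 + j2·0.025) = 1 + j0.05 → |·| ≈ 1.0012, ∠ ≈ 2.86°
|T| = 312.5 · 1 / (1.005 · 1.0012) ≈ 310.57
Gain = 20 log₁₀(310.57) ≈ 49.84 dB
∠T = (0.23°) − (5.71° + 2.86°) = -8.34°

At ω = 40 rad/s:
zero (1 + j40·0.002) = 1 + j0.08 → |·| ≈ 1.0032, ∠ ≈ 4.57°
pole (1 + j40·0.05) = 1 + j2 → |·| ≈ 2.2361, ∠ ≈ 63.43°
pole (1 + j40·0.025) = 1 + j1 → |·| ≈ 1.4142, ∠ ≈ 45.00°
|T| = 312.5 · 1.0032 / (2.2361 · 1.4142) ≈ 99.137
Gain = 20 log₁₀(99.137) ≈ 39.92 dB
∠T = (4.57°) − (63.43° + 45.00°) = -103.86°

ω = 2: 49.8 dB, -8.3°; ω = 40: 39.9 dB, -103.9°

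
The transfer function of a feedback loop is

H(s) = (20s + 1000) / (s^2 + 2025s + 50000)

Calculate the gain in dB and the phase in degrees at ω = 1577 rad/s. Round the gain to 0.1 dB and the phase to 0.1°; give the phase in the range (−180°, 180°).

Substitute s = j1577:
Numerator: 20(j1577) + 1000 = 1000 + j31540
Denominator: (j1577)^2 + 2025(j1577) + 50000 = -2436929 + j3193425
|N| = √(1000² + 31540²) ≈ 31556, ∠N ≈ 88.18°
|D| = √(2436929² + 3193425²) ≈ 4.017e+06, ∠D ≈ 127.35°
|H| = 31556 / 4.017e+06 ≈ 0.0078556
Gain = 20 log₁₀(0.0078556) ≈ -42.10 dB
∠H = 88.18° − 127.35° = -39.17°

-42.1 dB, -39.2°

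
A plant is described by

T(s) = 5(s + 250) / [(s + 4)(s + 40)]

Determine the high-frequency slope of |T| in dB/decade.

Each pole contributes −20 dB/decade at high frequency; each zero contributes +20 dB/decade.
Net: 1 zero(s) − 2 pole(s) → -20 dB/decade.

-20 dB/decade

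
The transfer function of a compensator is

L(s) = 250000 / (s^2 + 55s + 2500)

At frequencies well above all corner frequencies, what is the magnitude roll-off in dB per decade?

Each pole contributes −20 dB/decade at high frequency; each zero contributes +20 dB/decade.
Net: 0 zero(s) − 2 pole(s) → -40 dB/decade.

-40 dB/decade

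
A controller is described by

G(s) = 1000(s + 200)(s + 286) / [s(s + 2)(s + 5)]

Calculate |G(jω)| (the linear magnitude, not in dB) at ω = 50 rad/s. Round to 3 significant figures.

At s = jω = j50:
zero (s+200): 200 + j50 → |·| = √(200²+50²) = √42500 ≈ 206.16, ∠ = arctan(50/200) ≈ 14.04°
zero (s+286): 286 + j50 → |·| = √(286²+50²) = √84296 ≈ 290.34, ∠ = arctan(50/286) ≈ 9.92°
pole (s+2): 2 + j50 → |·| = √(2²+50²) = √2504 ≈ 50.04, ∠ = arctan(50/2) ≈ 87.71°
pole (s+5): 5 + j50 → |·| = √(5²+50²) = √2525 ≈ 50.249, ∠ = arctan(50/5) ≈ 84.29°
pole at origin: |s| = 50, ∠ = 90.00° (in denominator)
|G| = 1000 · 59856 / 1.2572e+05 ≈ 476.11

476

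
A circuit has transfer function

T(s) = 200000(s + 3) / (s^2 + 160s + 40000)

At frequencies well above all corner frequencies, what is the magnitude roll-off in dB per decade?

-20 dB/decade

Each pole contributes −20 dB/decade at high frequency; each zero contributes +20 dB/decade.
Net: 1 zero(s) − 2 pole(s) → -20 dB/decade.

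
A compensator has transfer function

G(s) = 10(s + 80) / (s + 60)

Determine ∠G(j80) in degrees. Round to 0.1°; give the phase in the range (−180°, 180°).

-8.1°

At s = jω = j80:
zero (s+80): 80 + j80 → |·| = √(80²+80²) = √12800 ≈ 113.14, ∠ = arctan(80/80) ≈ 45.00°
pole (s+60): 60 + j80 → |·| = √(60²+80²) = √10000 ≈ 100, ∠ = arctan(80/60) ≈ 53.13°
∠G = 45.00° − 53.13° = -8.13°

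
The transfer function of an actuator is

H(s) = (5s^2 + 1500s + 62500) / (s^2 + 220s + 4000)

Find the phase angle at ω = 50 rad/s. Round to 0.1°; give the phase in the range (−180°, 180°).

-25.9°

Substitute s = j50:
Numerator: 5(j50)^2 + 1500(j50) + 62500 = 50000 + j75000
Denominator: (j50)^2 + 220(j50) + 4000 = 1500 + j11000
|N| = √(50000² + 75000²) ≈ 90139, ∠N ≈ 56.31°
|D| = √(1500² + 11000²) ≈ 11102, ∠D ≈ 82.23°
∠H = 56.31° − 82.23° = -25.92°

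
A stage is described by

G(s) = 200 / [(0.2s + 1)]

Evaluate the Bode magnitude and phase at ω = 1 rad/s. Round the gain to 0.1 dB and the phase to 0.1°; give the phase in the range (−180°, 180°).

45.9 dB, -11.3°

At ω = 1 rad/s:
pole (1 + j1·0.2) = 1 + j0.2 → |·| ≈ 1.0198, ∠ ≈ 11.31°
|G| = 200 · 1 / (1.0198) ≈ 196.12
Gain = 20 log₁₀(196.12) ≈ 45.85 dB
∠G = (0°) − (11.31°) = -11.31°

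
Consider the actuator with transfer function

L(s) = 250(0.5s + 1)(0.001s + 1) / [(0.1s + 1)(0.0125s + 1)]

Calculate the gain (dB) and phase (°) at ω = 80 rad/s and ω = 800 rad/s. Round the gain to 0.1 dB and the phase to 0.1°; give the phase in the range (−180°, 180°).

At ω = 80 rad/s:
zero (1 + j80·0.5) = 1 + j40 → |·| ≈ 40.012, ∠ ≈ 88.57°
zero (1 + j80·0.001) = 1 + j0.08 → |·| ≈ 1.0032, ∠ ≈ 4.57°
pole (1 + j80·0.1) = 1 + j8 → |·| ≈ 8.0623, ∠ ≈ 82.87°
pole (1 + j80·0.0125) = 1 + j1 → |·| ≈ 1.4142, ∠ ≈ 45.00°
|L| = 250 · 40.012 · 1.0032 / (8.0623 · 1.4142) ≈ 880.13
Gain = 20 log₁₀(880.13) ≈ 58.89 dB
∠L = (88.57° + 4.57°) − (82.87° + 45.00°) = -34.73°

At ω = 800 rad/s:
zero (1 + j800·0.5) = 1 + j400 → |·| ≈ 400, ∠ ≈ 89.86°
zero (1 + j800·0.001) = 1 + j0.8 → |·| ≈ 1.2806, ∠ ≈ 38.66°
pole (1 + j800·0.1) = 1 + j80 → |·| ≈ 80.006, ∠ ≈ 89.28°
pole (1 + j800·0.0125) = 1 + j10 → |·| ≈ 10.05, ∠ ≈ 84.29°
|L| = 250 · 400 · 1.2806 / (80.006 · 10.05) ≈ 159.27
Gain = 20 log₁₀(159.27) ≈ 44.04 dB
∠L = (89.86° + 38.66°) − (89.28° + 84.29°) = -45.05°

ω = 80: 58.9 dB, -34.7°; ω = 800: 44.0 dB, -45.1°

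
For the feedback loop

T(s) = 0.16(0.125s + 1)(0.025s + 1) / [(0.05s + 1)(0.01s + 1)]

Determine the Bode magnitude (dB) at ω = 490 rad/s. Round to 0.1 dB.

At ω = 490 rad/s:
zero (1 + j490·0.125) = 1 + j61.25 → |·| ≈ 61.258, ∠ ≈ 89.06°
zero (1 + j490·0.025) = 1 + j12.25 → |·| ≈ 12.291, ∠ ≈ 85.33°
pole (1 + j490·0.05) = 1 + j24.5 → |·| ≈ 24.52, ∠ ≈ 87.66°
pole (1 + j490·0.01) = 1 + j4.9 → |·| ≈ 5.001, ∠ ≈ 78.47°
|T| = 0.16 · 61.258 · 12.291 / (24.52 · 5.001) ≈ 0.98241
Gain = 20 log₁₀(0.98241) ≈ -0.15 dB

-0.2 dB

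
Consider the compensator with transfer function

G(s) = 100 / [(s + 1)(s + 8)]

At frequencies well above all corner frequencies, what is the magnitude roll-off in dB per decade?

-40 dB/decade

Each pole contributes −20 dB/decade at high frequency; each zero contributes +20 dB/decade.
Net: 0 zero(s) − 2 pole(s) → -40 dB/decade.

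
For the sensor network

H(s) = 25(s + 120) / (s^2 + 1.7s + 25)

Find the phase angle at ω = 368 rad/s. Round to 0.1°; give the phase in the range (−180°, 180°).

At s = jω = j368:
zero (s+120): 120 + j368 → |·| = √(120²+368²) = √149824 ≈ 387.07, ∠ = arctan(368/120) ≈ 71.94°
quadratic: (j368)² + 1.7·j368 + 25 = -135399 + j625.6 → |·| ≈ 1.354e+05, ∠ ≈ 179.74°
∠H = 71.94° − 179.74° = -107.80°

-107.8°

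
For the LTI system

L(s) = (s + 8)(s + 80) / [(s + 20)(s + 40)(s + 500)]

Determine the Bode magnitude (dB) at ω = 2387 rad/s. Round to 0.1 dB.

At s = jω = j2387:
zero (s+8): 8 + j2387 → |·| = √(8²+2387²) = √5697833 ≈ 2387, ∠ = arctan(2387/8) ≈ 89.81°
zero (s+80): 80 + j2387 → |·| = √(80²+2387²) = √5704169 ≈ 2388.3, ∠ = arctan(2387/80) ≈ 88.08°
pole (s+20): 20 + j2387 → |·| = √(20²+2387²) = √5698169 ≈ 2387.1, ∠ = arctan(2387/20) ≈ 89.52°
pole (s+40): 40 + j2387 → |·| = √(40²+2387²) = √5699369 ≈ 2387.3, ∠ = arctan(2387/40) ≈ 89.04°
pole (s+500): 500 + j2387 → |·| = √(500²+2387²) = √5947769 ≈ 2438.8, ∠ = arctan(2387/500) ≈ 78.17°
|L| = 1 · 5.7009e+06 / 1.3898e+10 ≈ 0.0004102
Gain = 20 log₁₀(0.0004102) ≈ -67.74 dB

-67.7 dB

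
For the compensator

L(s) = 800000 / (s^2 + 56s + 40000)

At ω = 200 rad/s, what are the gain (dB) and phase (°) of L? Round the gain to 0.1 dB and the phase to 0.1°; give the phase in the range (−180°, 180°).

37.1 dB, -90.0°

At s = jω = j200:
quadratic: (j200)² + 56·j200 + 40000 = 0 + j11200 → |·| ≈ 11200, ∠ ≈ 90.00°
|L| = 800000 / 11200 ≈ 71.429
Gain = 20 log₁₀(71.429) ≈ 37.08 dB
∠L = 0.00° − 90.00° = -90.00°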